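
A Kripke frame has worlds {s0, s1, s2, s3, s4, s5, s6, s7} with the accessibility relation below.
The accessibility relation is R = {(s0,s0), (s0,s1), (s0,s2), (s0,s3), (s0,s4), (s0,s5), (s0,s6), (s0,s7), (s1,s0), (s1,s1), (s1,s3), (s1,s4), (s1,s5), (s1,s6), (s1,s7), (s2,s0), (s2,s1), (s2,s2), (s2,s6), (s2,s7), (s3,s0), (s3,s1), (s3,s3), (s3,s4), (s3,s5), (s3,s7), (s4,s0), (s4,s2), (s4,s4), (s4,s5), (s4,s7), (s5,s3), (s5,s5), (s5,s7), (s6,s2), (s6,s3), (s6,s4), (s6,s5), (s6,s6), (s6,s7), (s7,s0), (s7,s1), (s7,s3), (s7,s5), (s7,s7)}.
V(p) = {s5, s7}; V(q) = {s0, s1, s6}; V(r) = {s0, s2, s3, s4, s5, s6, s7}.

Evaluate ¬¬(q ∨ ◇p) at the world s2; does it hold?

Yes

At s2: ¬(q ∨ ◇p) is false, so ¬¬(q ∨ ◇p) is true.
  At s2: q ∨ ◇p is true, so ¬(q ∨ ◇p) is false.
    At s2: q is false, ◇p is true, so q ∨ ◇p is true.
      At s2: ◇p requires p at some successor in {s0, s1, s2, s6, s7}.
        p holds at s7, so ◇p is true at s2.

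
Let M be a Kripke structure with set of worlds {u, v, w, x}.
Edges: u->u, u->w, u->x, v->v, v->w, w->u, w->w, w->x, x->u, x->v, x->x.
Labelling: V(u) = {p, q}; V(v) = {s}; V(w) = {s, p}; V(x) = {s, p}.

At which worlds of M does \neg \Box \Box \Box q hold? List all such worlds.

u, v, w, x

Let φ = \neg \Box \Box \Box q. Evaluate φ at each world:
  u (successors {u, w, x}): φ is true.
  v (successors {v, w}): φ is true.
  w (successors {u, w, x}): φ is true.
  x (successors {u, v, x}): φ is true.
For instance, at v:
  At v: \Box \Box \Box q is false, so \neg \Box \Box \Box q is true.
    At v: \Box \Box \Box q requires \Box \Box q at every successor {v, w}.
      \Box \Box q fails at v, so \Box \Box \Box q is false at v.
Satisfying worlds: {u, v, w, x}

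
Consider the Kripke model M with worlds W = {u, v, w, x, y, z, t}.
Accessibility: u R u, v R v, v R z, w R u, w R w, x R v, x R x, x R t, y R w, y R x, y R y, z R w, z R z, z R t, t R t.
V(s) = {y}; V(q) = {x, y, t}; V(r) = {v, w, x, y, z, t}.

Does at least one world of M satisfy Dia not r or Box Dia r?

Let φ = Dia not r or Box Dia r. Evaluate φ at each world:
  u (successors {u}): φ is true.
  v (successors {v, z}): φ is true.
  w (successors {u, w}): φ is true.
  x (successors {v, x, t}): φ is true.
  y (successors {w, x, y}): φ is true.
  z (successors {w, z, t}): φ is true.
  t (successors {t}): φ is true.
Detail at u (witness):
  At u: Dia not r is true, Box Dia r is false, so Dia not r or Box Dia r is true.
    At u: Dia not r requires not r at some successor in {u}.
      not r holds at u, so Dia not r is true at u.
    At u: Box Dia r requires Dia r at every successor {u}.
      Dia r fails at u, so Box Dia r is false at u.

Yes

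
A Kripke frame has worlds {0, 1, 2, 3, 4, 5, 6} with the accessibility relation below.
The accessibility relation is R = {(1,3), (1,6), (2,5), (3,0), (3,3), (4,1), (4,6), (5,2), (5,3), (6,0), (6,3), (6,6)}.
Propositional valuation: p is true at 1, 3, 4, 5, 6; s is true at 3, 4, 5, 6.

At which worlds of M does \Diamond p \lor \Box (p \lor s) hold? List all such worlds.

Let φ = \Diamond p \lor \Box (p \lor s). Evaluate φ at each world:
  0 (successors ∅): φ is true.
  1 (successors {3, 6}): φ is true.
  2 (successors {5}): φ is true.
  3 (successors {0, 3}): φ is true.
  4 (successors {1, 6}): φ is true.
  5 (successors {2, 3}): φ is true.
  6 (successors {0, 3, 6}): φ is true.
For instance, at 6:
  At 6: \Diamond p is true, \Box (p \lor s) is false, so \Diamond p \lor \Box (p \lor s) is true.
    At 6: \Diamond p requires p at some successor in {0, 3, 6}.
      p holds at 3, so \Diamond p is true at 6.
    At 6: \Box (p \lor s) requires p \lor s at every successor {0, 3, 6}.
      p \lor s fails at 0, so \Box (p \lor s) is false at 6.
Satisfying worlds: {0, 1, 2, 3, 4, 5, 6}

0, 1, 2, 3, 4, 5, 6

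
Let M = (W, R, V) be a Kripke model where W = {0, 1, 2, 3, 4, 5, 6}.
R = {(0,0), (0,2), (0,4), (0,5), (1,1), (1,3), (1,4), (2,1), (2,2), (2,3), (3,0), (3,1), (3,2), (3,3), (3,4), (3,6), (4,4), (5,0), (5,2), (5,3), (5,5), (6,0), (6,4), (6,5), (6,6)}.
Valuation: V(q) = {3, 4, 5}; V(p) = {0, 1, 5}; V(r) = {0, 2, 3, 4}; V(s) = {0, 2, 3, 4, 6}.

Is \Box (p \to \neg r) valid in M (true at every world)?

No

Let φ = \Box (p \to \neg r). Evaluate φ at each world:
  0 (successors {0, 2, 4, 5}): φ is false.
  1 (successors {1, 3, 4}): φ is true.
  2 (successors {1, 2, 3}): φ is true.
  3 (successors {0, 1, 2, 3, 4, 6}): φ is false.
  4 (successors {4}): φ is true.
  5 (successors {0, 2, 3, 5}): φ is false.
  6 (successors {0, 4, 5, 6}): φ is false.
Detail at 0 (counterexample):
  At 0: \Box (p \to \neg r) requires p \to \neg r at every successor {0, 2, 4, 5}.
    p \to \neg r fails at 0, so \Box (p \to \neg r) is false at 0.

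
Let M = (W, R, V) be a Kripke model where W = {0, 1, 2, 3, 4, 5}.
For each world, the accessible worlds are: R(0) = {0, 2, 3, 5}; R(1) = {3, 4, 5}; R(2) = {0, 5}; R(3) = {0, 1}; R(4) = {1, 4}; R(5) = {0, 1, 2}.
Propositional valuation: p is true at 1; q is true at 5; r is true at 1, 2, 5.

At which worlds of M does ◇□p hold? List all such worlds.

Let φ = ◇□p. Evaluate φ at each world:
  0 (successors {0, 2, 3, 5}): φ is false.
  1 (successors {3, 4, 5}): φ is false.
  2 (successors {0, 5}): φ is false.
  3 (successors {0, 1}): φ is false.
  4 (successors {1, 4}): φ is false.
  5 (successors {0, 1, 2}): φ is false.
For instance, at 4:
  At 4: ◇□p requires □p at some successor in {1, 4}.
    At 1: □p is false.
    At 4: □p is false.
  So ◇□p is false at 4.
Satisfying worlds: none.

none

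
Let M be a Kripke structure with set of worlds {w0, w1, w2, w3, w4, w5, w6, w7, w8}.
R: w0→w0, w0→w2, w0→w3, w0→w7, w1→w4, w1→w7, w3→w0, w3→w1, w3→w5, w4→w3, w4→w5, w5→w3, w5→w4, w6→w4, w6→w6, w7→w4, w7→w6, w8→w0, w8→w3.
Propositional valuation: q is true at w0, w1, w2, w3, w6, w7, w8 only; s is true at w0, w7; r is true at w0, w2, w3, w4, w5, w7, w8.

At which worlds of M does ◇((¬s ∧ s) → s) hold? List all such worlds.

Let φ = ◇((¬s ∧ s) → s). Evaluate φ at each world:
  w0 (successors {w0, w2, w3, w7}): φ is true.
  w1 (successors {w4, w7}): φ is true.
  w2 (successors ∅): φ is false.
  w3 (successors {w0, w1, w5}): φ is true.
  w4 (successors {w3, w5}): φ is true.
  w5 (successors {w3, w4}): φ is true.
  w6 (successors {w4, w6}): φ is true.
  w7 (successors {w4, w6}): φ is true.
  w8 (successors {w0, w3}): φ is true.
For instance, at w6:
  At w6: ◇((¬s ∧ s) → s) requires (¬s ∧ s) → s at some successor in {w4, w6}.
    (¬s ∧ s) → s holds at w4, so ◇((¬s ∧ s) → s) is true at w6.
Satisfying worlds: {w0, w1, w3, w4, w5, w6, w7, w8}

w0, w1, w3, w4, w5, w6, w7, w8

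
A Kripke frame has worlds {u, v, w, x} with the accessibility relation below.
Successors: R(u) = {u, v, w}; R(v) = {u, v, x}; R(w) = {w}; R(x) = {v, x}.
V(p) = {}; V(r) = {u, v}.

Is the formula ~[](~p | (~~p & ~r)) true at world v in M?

At v: [](~p | (~~p & ~r)) is true, so ~[](~p | (~~p & ~r)) is false.
  At v: [](~p | (~~p & ~r)) requires ~p | (~~p & ~r) at every successor {u, v, x}.
    At u: ~p | (~~p & ~r) is true.
    At v: ~p | (~~p & ~r) is true.
    At x: ~p | (~~p & ~r) is true.
  So [](~p | (~~p & ~r)) is true at v.

No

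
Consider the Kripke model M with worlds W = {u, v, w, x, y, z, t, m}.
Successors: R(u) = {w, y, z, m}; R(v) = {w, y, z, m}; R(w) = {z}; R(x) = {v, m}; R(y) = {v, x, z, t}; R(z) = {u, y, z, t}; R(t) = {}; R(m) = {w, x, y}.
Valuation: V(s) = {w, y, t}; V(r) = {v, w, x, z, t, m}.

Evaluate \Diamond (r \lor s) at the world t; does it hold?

At t: no accessible worlds, so \Diamond (r \lor s) is false.

No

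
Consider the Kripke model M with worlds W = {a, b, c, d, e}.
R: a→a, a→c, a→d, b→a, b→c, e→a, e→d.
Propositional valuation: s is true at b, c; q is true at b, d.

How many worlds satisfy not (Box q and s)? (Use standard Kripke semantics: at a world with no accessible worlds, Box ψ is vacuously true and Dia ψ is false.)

Recall that Box ψ holds at a world iff ψ holds at every accessible world, and Dia ψ holds iff ψ holds at some accessible world.
Let φ = not (Box q and s). Evaluate φ at each world:
  a (successors {a, c, d}): φ is true.
  b (successors {a, c}): φ is true.
  c (successors ∅): φ is false.
  d (successors ∅): φ is true.
  e (successors {a, d}): φ is true.
For instance, at a:
  At a: Box q and s is false, so not (Box q and s) is true.
    At a: Box q is false, s is false, so Box q and s is false.
      At a: Box q requires q at every successor {a, c, d}.
        q fails at a, so Box q is false at a.
Satisfying worlds: {a, b, d, e}

4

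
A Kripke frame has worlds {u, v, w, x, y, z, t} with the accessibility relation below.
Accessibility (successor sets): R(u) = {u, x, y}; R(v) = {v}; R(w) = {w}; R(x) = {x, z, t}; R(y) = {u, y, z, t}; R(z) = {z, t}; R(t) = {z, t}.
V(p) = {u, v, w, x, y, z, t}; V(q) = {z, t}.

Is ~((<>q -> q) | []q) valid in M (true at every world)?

Recall that []ψ holds at a world iff ψ holds at every accessible world, and <>ψ holds iff ψ holds at some accessible world.
Let φ = ~((<>q -> q) | []q). Evaluate φ at each world:
  u (successors {u, x, y}): φ is false.
  v (successors {v}): φ is false.
  w (successors {w}): φ is false.
  x (successors {x, z, t}): φ is true.
  y (successors {u, y, z, t}): φ is true.
  z (successors {z, t}): φ is false.
  t (successors {z, t}): φ is false.
Detail at u (counterexample):
  At u: (<>q -> q) | []q is true, so ~((<>q -> q) | []q) is false.
    At u: <>q -> q is true, []q is false, so (<>q -> q) | []q is true.
      At u: <>q is false, q is false, so <>q -> q is true.
      At u: []q requires q at every successor {u, x, y}.
        q fails at u, so []q is false at u.

No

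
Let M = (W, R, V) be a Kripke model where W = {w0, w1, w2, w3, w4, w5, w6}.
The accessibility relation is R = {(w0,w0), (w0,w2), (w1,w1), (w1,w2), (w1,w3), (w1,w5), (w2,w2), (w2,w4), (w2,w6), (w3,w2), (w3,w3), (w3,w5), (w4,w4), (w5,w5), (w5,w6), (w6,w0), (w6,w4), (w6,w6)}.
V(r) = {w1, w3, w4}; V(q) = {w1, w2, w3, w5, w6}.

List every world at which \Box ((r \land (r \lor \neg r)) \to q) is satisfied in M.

Let φ = \Box ((r \land (r \lor \neg r)) \to q). Evaluate φ at each world:
  w0 (successors {w0, w2}): φ is true.
  w1 (successors {w1, w2, w3, w5}): φ is true.
  w2 (successors {w2, w4, w6}): φ is false.
  w3 (successors {w2, w3, w5}): φ is true.
  w4 (successors {w4}): φ is false.
  w5 (successors {w5, w6}): φ is true.
  w6 (successors {w0, w4, w6}): φ is false.
For instance, at w0:
  At w0: \Box ((r \land (r \lor \neg r)) \to q) requires (r \land (r \lor \neg r)) \to q at every successor {w0, w2}.
    At w0: (r \land (r \lor \neg r)) \to q is true.
    At w2: (r \land (r \lor \neg r)) \to q is true.
  So \Box ((r \land (r \lor \neg r)) \to q) is true at w0.
Satisfying worlds: {w0, w1, w3, w5}

w0, w1, w3, w5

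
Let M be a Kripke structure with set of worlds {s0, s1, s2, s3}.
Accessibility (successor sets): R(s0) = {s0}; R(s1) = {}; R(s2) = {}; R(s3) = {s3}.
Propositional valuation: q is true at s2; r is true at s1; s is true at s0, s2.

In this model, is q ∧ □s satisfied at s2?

Yes

Recall that □ψ holds at a world iff ψ holds at every accessible world, and ◇ψ holds iff ψ holds at some accessible world.
At s2: q is true, □s is true, so q ∧ □s is true.
  At s2: no accessible worlds, so □s holds vacuously.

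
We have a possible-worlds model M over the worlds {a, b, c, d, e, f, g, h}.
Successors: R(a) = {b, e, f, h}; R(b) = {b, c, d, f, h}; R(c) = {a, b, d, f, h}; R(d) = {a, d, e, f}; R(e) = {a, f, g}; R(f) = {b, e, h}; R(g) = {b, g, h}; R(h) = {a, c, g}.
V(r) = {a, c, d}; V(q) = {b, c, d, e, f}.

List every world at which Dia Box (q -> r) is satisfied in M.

a, b, c, f, g

Let φ = Dia Box (q -> r). Evaluate φ at each world:
  a (successors {b, e, f, h}): φ is true.
  b (successors {b, c, d, f, h}): φ is true.
  c (successors {a, b, d, f, h}): φ is true.
  d (successors {a, d, e, f}): φ is false.
  e (successors {a, f, g}): φ is false.
  f (successors {b, e, h}): φ is true.
  g (successors {b, g, h}): φ is true.
  h (successors {a, c, g}): φ is false.
For instance, at h:
  At h: Dia Box (q -> r) requires Box (q -> r) at some successor in {a, c, g}.
    At a: Box (q -> r) is false.
    At c: Box (q -> r) is false.
    At g: Box (q -> r) is false.
  So Dia Box (q -> r) is false at h.
Satisfying worlds: {a, b, c, f, g}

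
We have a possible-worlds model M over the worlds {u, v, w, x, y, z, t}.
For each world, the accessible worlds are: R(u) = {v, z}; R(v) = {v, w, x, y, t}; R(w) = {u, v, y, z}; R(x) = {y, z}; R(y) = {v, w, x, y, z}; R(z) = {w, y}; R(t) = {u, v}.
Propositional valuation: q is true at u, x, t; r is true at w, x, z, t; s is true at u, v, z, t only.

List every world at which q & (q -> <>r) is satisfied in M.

u, x

Let φ = q & (q -> <>r). Evaluate φ at each world:
  u (successors {v, z}): φ is true.
  v (successors {v, w, x, y, t}): φ is false.
  w (successors {u, v, y, z}): φ is false.
  x (successors {y, z}): φ is true.
  y (successors {v, w, x, y, z}): φ is false.
  z (successors {w, y}): φ is false.
  t (successors {u, v}): φ is false.
For instance, at z:
  At z: q is false, q -> <>r is true, so q & (q -> <>r) is false.
    At z: q is false, <>r is true, so q -> <>r is true.
      At z: <>r requires r at some successor in {w, y}.
        r holds at w, so <>r is true at z.
Satisfying worlds: {u, x}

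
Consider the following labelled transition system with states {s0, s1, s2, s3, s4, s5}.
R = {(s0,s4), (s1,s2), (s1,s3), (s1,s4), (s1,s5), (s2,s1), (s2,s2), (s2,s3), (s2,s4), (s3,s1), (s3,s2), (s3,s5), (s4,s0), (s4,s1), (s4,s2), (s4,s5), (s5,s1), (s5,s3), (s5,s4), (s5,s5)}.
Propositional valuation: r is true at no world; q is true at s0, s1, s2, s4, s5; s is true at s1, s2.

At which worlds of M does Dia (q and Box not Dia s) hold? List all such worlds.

Let φ = Dia (q and Box not Dia s). Evaluate φ at each world:
  s0 (successors {s4}): φ is false.
  s1 (successors {s2, s3, s4, s5}): φ is false.
  s2 (successors {s1, s2, s3, s4}): φ is false.
  s3 (successors {s1, s2, s5}): φ is false.
  s4 (successors {s0, s1, s2, s5}): φ is false.
  s5 (successors {s1, s3, s4, s5}): φ is false.
For instance, at s3:
  At s3: Dia (q and Box not Dia s) requires q and Box not Dia s at some successor in {s1, s2, s5}.
    At s1: q and Box not Dia s is false.
    At s2: q and Box not Dia s is false.
    At s5: q and Box not Dia s is false.
  So Dia (q and Box not Dia s) is false at s3.
Satisfying worlds: none.

none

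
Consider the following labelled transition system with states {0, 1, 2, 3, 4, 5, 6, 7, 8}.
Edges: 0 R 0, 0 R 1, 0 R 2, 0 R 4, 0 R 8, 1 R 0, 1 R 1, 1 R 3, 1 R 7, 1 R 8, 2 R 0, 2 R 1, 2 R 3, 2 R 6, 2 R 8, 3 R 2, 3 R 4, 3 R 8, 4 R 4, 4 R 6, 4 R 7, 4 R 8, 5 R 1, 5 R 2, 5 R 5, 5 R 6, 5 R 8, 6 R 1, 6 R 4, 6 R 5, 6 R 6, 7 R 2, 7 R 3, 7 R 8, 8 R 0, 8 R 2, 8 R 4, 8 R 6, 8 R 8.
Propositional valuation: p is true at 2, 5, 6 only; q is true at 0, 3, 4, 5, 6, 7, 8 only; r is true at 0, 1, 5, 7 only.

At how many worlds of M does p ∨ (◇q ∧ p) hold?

3

Let φ = p ∨ (◇q ∧ p). Evaluate φ at each world:
  0 (successors {0, 1, 2, 4, 8}): φ is false.
  1 (successors {0, 1, 3, 7, 8}): φ is false.
  2 (successors {0, 1, 3, 6, 8}): φ is true.
  3 (successors {2, 4, 8}): φ is false.
  4 (successors {4, 6, 7, 8}): φ is false.
  5 (successors {1, 2, 5, 6, 8}): φ is true.
  6 (successors {1, 4, 5, 6}): φ is true.
  7 (successors {2, 3, 8}): φ is false.
  8 (successors {0, 2, 4, 6, 8}): φ is false.
For instance, at 3:
  At 3: p is false, ◇q ∧ p is false, so p ∨ (◇q ∧ p) is false.
    At 3: ◇q is true, p is false, so ◇q ∧ p is false.
      At 3: ◇q requires q at some successor in {2, 4, 8}.
        q holds at 4, so ◇q is true at 3.
Satisfying worlds: {2, 5, 6}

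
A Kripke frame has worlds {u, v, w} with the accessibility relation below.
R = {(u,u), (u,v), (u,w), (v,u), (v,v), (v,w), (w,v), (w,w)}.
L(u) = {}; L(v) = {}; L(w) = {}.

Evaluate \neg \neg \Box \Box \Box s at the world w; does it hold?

At w: \neg \Box \Box \Box s is true, so \neg \neg \Box \Box \Box s is false.
  At w: \Box \Box \Box s is false, so \neg \Box \Box \Box s is true.
    At w: \Box \Box \Box s requires \Box \Box s at every successor {v, w}.
      \Box \Box s fails at v, so \Box \Box \Box s is false at w.

No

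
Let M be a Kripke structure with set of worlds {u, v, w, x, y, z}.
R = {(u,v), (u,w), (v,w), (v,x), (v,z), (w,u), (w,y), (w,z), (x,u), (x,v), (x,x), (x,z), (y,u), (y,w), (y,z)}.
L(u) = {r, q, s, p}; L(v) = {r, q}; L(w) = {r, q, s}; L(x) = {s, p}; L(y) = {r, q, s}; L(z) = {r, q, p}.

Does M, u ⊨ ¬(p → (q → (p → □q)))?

At u: p → (q → (p → □q)) is true, so ¬(p → (q → (p → □q))) is false.
  At u: p is true, q → (p → □q) is true, so p → (q → (p → □q)) is true.
    At u: q is true, p → □q is true, so q → (p → □q) is true.
      At u: p is true, □q is true, so p → □q is true.

No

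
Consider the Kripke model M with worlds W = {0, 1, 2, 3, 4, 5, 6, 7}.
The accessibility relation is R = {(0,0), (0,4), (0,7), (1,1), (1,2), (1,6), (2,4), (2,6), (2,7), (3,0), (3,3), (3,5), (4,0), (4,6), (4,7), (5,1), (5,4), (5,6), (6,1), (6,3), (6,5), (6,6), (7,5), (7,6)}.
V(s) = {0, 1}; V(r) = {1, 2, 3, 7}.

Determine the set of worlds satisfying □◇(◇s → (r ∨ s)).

1, 3, 5, 6, 7

Let φ = □◇(◇s → (r ∨ s)). Evaluate φ at each world:
  0 (successors {0, 4, 7}): φ is false.
  1 (successors {1, 2, 6}): φ is true.
  2 (successors {4, 6, 7}): φ is false.
  3 (successors {0, 3, 5}): φ is true.
  4 (successors {0, 6, 7}): φ is false.
  5 (successors {1, 4, 6}): φ is true.
  6 (successors {1, 3, 5, 6}): φ is true.
  7 (successors {5, 6}): φ is true.
For instance, at 3:
  At 3: □◇(◇s → (r ∨ s)) requires ◇(◇s → (r ∨ s)) at every successor {0, 3, 5}.
      At 0: ◇(◇s → (r ∨ s)) requires ◇s → (r ∨ s) at some successor in {0, 4, 7}.
        ◇s → (r ∨ s) holds at 0, so ◇(◇s → (r ∨ s)) is true at 0.
      At 3: ◇(◇s → (r ∨ s)) requires ◇s → (r ∨ s) at some successor in {0, 3, 5}.
        ◇s → (r ∨ s) holds at 0, so ◇(◇s → (r ∨ s)) is true at 3.
      At 5: ◇(◇s → (r ∨ s)) requires ◇s → (r ∨ s) at some successor in {1, 4, 6}.
        ◇s → (r ∨ s) holds at 1, so ◇(◇s → (r ∨ s)) is true at 5.
  So □◇(◇s → (r ∨ s)) is true at 3.
Satisfying worlds: {1, 3, 5, 6, 7}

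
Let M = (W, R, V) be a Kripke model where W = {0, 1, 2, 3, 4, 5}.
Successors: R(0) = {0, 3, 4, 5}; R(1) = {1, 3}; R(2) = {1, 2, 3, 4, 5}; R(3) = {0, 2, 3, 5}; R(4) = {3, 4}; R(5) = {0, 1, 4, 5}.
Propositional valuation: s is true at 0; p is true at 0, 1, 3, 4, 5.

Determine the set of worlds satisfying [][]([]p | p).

5

Let φ = [][]([]p | p). Evaluate φ at each world:
  0 (successors {0, 3, 4, 5}): φ is false.
  1 (successors {1, 3}): φ is false.
  2 (successors {1, 2, 3, 4, 5}): φ is false.
  3 (successors {0, 2, 3, 5}): φ is false.
  4 (successors {3, 4}): φ is false.
  5 (successors {0, 1, 4, 5}): φ is true.
For instance, at 3:
  At 3: [][]([]p | p) requires []([]p | p) at every successor {0, 2, 3, 5}.
    []([]p | p) fails at 2, so [][]([]p | p) is false at 3.
      At 2: []([]p | p) requires []p | p at every successor {1, 2, 3, 4, 5}.
        []p | p fails at 2, so []([]p | p) is false at 2.
Satisfying worlds: {5}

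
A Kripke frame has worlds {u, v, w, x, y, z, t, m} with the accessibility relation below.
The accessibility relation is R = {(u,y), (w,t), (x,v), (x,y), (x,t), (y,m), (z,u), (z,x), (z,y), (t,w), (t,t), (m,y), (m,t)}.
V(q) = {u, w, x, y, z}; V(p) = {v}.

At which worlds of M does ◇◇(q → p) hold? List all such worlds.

Recall that ◇ψ holds at a world iff ψ holds at some accessible world.
Let φ = ◇◇(q → p). Evaluate φ at each world:
  u (successors {y}): φ is true.
  v (successors ∅): φ is false.
  w (successors {t}): φ is true.
  x (successors {v, y, t}): φ is true.
  y (successors {m}): φ is true.
  z (successors {u, x, y}): φ is true.
  t (successors {w, t}): φ is true.
  m (successors {y, t}): φ is true.
For instance, at z:
  At z: ◇◇(q → p) requires ◇(q → p) at some successor in {u, x, y}.
    ◇(q → p) holds at x, so ◇◇(q → p) is true at z.
      At x: ◇(q → p) requires q → p at some successor in {v, y, t}.
        q → p holds at v, so ◇(q → p) is true at x.
Satisfying worlds: {u, w, x, y, z, t, m}

u, w, x, y, z, t, m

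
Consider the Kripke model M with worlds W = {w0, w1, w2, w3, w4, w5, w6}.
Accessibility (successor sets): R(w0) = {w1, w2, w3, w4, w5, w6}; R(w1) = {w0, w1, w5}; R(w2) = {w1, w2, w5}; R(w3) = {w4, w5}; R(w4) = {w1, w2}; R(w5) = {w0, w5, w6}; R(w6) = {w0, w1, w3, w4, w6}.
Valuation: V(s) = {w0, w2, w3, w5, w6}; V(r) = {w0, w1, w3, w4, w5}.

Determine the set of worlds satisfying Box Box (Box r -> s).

Recall that Box ψ holds at a world iff ψ holds at every accessible world, and Dia ψ holds iff ψ holds at some accessible world.
Let φ = Box Box (Box r -> s). Evaluate φ at each world:
  w0 (successors {w1, w2, w3, w4, w5, w6}): φ is false.
  w1 (successors {w0, w1, w5}): φ is false.
  w2 (successors {w1, w2, w5}): φ is false.
  w3 (successors {w4, w5}): φ is false.
  w4 (successors {w1, w2}): φ is false.
  w5 (successors {w0, w5, w6}): φ is false.
  w6 (successors {w0, w1, w3, w4, w6}): φ is false.
For instance, at w5:
  At w5: Box Box (Box r -> s) requires Box (Box r -> s) at every successor {w0, w5, w6}.
    Box (Box r -> s) fails at w0, so Box Box (Box r -> s) is false at w5.
      At w0: Box (Box r -> s) requires Box r -> s at every successor {w1, w2, w3, w4, w5, w6}.
        Box r -> s fails at w1, so Box (Box r -> s) is false at w0.
Satisfying worlds: none.

none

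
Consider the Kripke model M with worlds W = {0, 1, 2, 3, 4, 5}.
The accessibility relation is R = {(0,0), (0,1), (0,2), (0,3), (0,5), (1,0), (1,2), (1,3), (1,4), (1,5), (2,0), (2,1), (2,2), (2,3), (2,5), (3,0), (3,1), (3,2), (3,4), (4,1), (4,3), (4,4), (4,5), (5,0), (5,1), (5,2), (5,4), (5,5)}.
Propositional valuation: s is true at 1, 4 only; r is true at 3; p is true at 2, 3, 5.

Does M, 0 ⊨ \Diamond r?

Yes

At 0: \Diamond r requires r at some successor in {0, 1, 2, 3, 5}.
  r holds at 3, so \Diamond r is true at 0.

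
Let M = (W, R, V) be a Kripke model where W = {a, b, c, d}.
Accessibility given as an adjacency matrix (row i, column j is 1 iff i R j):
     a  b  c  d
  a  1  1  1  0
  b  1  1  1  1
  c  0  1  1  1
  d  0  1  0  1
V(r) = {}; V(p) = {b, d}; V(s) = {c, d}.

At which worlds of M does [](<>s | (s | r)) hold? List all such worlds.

Let φ = [](<>s | (s | r)). Evaluate φ at each world:
  a (successors {a, b, c}): φ is true.
  b (successors {a, b, c, d}): φ is true.
  c (successors {b, c, d}): φ is true.
  d (successors {b, d}): φ is true.
For instance, at d:
  At d: [](<>s | (s | r)) requires <>s | (s | r) at every successor {b, d}.
      At b: <>s is true, s | r is false, so <>s | (s | r) is true.
      At d: <>s is true, s | r is true, so <>s | (s | r) is true.
  So [](<>s | (s | r)) is true at d.
Satisfying worlds: {a, b, c, d}

a, b, c, d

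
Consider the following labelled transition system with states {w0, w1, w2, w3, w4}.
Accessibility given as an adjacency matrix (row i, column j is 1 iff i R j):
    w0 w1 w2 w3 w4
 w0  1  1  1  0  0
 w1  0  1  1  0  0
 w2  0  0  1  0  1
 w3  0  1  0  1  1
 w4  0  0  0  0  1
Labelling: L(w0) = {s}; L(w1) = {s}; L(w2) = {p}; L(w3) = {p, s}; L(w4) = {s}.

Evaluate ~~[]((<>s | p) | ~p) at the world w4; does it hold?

Yes

Recall that []ψ holds at a world iff ψ holds at every accessible world, and <>ψ holds iff ψ holds at some accessible world.
At w4: ~[]((<>s | p) | ~p) is false, so ~~[]((<>s | p) | ~p) is true.
  At w4: []((<>s | p) | ~p) is true, so ~[]((<>s | p) | ~p) is false.
    At w4: []((<>s | p) | ~p) requires (<>s | p) | ~p at every successor {w4}.
      At w4: (<>s | p) | ~p is true.
    So []((<>s | p) | ~p) is true at w4.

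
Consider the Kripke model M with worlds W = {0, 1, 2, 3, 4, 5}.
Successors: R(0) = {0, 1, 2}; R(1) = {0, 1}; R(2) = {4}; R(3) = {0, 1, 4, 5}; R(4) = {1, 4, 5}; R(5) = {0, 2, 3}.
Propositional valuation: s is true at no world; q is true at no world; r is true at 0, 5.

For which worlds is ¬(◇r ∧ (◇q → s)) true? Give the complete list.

Let φ = ¬(◇r ∧ (◇q → s)). Evaluate φ at each world:
  0 (successors {0, 1, 2}): φ is false.
  1 (successors {0, 1}): φ is false.
  2 (successors {4}): φ is true.
  3 (successors {0, 1, 4, 5}): φ is false.
  4 (successors {1, 4, 5}): φ is false.
  5 (successors {0, 2, 3}): φ is false.
For instance, at 0:
  At 0: ◇r ∧ (◇q → s) is true, so ¬(◇r ∧ (◇q → s)) is false.
    At 0: ◇r is true, ◇q → s is true, so ◇r ∧ (◇q → s) is true.
      At 0: ◇r requires r at some successor in {0, 1, 2}.
        r holds at 0, so ◇r is true at 0.
      At 0: ◇q is false, s is false, so ◇q → s is true.
Satisfying worlds: {2}

2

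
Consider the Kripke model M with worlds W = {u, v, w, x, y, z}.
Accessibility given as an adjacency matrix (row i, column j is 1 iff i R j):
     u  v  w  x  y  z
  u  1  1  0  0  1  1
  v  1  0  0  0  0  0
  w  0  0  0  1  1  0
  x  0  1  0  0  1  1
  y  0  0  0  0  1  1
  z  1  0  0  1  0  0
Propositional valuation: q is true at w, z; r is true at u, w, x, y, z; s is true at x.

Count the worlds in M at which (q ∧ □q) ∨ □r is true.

Recall that □ψ holds at a world iff ψ holds at every accessible world, and ◇ψ holds iff ψ holds at some accessible world.
Let φ = (q ∧ □q) ∨ □r. Evaluate φ at each world:
  u (successors {u, v, y, z}): φ is false.
  v (successors {u}): φ is true.
  w (successors {x, y}): φ is true.
  x (successors {v, y, z}): φ is false.
  y (successors {y, z}): φ is true.
  z (successors {u, x}): φ is true.
For instance, at z:
  At z: q ∧ □q is false, □r is true, so (q ∧ □q) ∨ □r is true.
    At z: q is true, □q is false, so q ∧ □q is false.
      At z: □q requires q at every successor {u, x}.
        q fails at u, so □q is false at z.
    At z: □r requires r at every successor {u, x}.
      At u: r is true.
      At x: r is true.
    So □r is true at z.
Satisfying worlds: {v, w, y, z}

4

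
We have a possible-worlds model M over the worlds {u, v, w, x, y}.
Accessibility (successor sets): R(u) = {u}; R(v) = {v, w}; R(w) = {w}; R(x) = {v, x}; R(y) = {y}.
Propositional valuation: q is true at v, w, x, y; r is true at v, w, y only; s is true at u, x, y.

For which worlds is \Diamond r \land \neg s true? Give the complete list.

Let φ = \Diamond r \land \neg s. Evaluate φ at each world:
  u (successors {u}): φ is false.
  v (successors {v, w}): φ is true.
  w (successors {w}): φ is true.
  x (successors {v, x}): φ is false.
  y (successors {y}): φ is false.
For instance, at w:
  At w: \Diamond r is true, \neg s is true, so \Diamond r \land \neg s is true.
    At w: \Diamond r requires r at some successor in {w}.
      r holds at w, so \Diamond r is true at w.
Satisfying worlds: {v, w}

v, w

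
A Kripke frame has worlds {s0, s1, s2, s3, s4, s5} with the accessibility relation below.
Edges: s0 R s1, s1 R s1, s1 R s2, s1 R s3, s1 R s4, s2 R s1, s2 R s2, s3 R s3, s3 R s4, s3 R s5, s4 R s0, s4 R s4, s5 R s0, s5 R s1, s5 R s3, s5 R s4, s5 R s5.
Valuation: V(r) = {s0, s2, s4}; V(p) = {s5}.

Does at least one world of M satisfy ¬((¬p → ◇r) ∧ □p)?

Yes

Let φ = ¬((¬p → ◇r) ∧ □p). Evaluate φ at each world:
  s0 (successors {s1}): φ is true.
  s1 (successors {s1, s2, s3, s4}): φ is true.
  s2 (successors {s1, s2}): φ is true.
  s3 (successors {s3, s4, s5}): φ is true.
  s4 (successors {s0, s4}): φ is true.
  s5 (successors {s0, s1, s3, s4, s5}): φ is true.
Detail at s0 (witness):
  At s0: (¬p → ◇r) ∧ □p is false, so ¬((¬p → ◇r) ∧ □p) is true.
    At s0: ¬p → ◇r is false, □p is false, so (¬p → ◇r) ∧ □p is false.
      At s0: ¬p is true, ◇r is false, so ¬p → ◇r is false.
      At s0: □p requires p at every successor {s1}.
        p fails at s1, so □p is false at s0.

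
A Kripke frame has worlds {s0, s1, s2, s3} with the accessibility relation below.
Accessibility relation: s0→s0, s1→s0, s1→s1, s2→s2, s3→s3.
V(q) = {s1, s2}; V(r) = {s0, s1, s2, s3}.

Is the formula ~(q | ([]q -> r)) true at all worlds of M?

Let φ = ~(q | ([]q -> r)). Evaluate φ at each world:
  s0 (successors {s0}): φ is false.
  s1 (successors {s0, s1}): φ is false.
  s2 (successors {s2}): φ is false.
  s3 (successors {s3}): φ is false.
Detail at s0 (counterexample):
  At s0: q | ([]q -> r) is true, so ~(q | ([]q -> r)) is false.
    At s0: q is false, []q -> r is true, so q | ([]q -> r) is true.
      At s0: []q is false, r is true, so []q -> r is true.

No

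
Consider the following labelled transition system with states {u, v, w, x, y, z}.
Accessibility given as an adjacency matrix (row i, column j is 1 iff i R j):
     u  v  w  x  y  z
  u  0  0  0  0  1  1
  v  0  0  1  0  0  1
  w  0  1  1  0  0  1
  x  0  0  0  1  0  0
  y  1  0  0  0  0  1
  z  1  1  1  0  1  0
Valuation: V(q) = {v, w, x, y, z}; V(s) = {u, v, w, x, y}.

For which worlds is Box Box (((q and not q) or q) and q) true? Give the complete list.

Let φ = Box Box (((q and not q) or q) and q). Evaluate φ at each world:
  u (successors {y, z}): φ is false.
  v (successors {w, z}): φ is false.
  w (successors {v, w, z}): φ is false.
  x (successors {x}): φ is true.
  y (successors {u, z}): φ is false.
  z (successors {u, v, w, y}): φ is false.
For instance, at w:
  At w: Box Box (((q and not q) or q) and q) requires Box (((q and not q) or q) and q) at every successor {v, w, z}.
    Box (((q and not q) or q) and q) fails at z, so Box Box (((q and not q) or q) and q) is false at w.
      At z: Box (((q and not q) or q) and q) requires ((q and not q) or q) and q at every successor {u, v, w, y}.
        ((q and not q) or q) and q fails at u, so Box (((q and not q) or q) and q) is false at z.
Satisfying worlds: {x}

x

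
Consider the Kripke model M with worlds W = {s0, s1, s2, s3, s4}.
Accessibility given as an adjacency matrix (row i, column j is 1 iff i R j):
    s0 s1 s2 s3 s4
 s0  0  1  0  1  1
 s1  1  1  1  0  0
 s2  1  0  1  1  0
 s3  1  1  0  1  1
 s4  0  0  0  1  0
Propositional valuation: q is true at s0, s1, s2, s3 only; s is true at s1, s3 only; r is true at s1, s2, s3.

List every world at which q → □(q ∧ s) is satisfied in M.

s4

Let φ = q → □(q ∧ s). Evaluate φ at each world:
  s0 (successors {s1, s3, s4}): φ is false.
  s1 (successors {s0, s1, s2}): φ is false.
  s2 (successors {s0, s2, s3}): φ is false.
  s3 (successors {s0, s1, s3, s4}): φ is false.
  s4 (successors {s3}): φ is true.
For instance, at s3:
  At s3: q is true, □(q ∧ s) is false, so q → □(q ∧ s) is false.
    At s3: □(q ∧ s) requires q ∧ s at every successor {s0, s1, s3, s4}.
      q ∧ s fails at s0, so □(q ∧ s) is false at s3.
Satisfying worlds: {s4}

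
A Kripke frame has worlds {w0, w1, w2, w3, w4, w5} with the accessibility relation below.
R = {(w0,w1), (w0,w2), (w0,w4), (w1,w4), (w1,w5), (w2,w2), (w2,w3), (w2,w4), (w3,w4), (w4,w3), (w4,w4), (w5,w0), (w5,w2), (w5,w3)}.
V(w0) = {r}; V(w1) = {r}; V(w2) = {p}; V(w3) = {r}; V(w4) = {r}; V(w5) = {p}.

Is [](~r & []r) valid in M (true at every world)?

Let φ = [](~r & []r). Evaluate φ at each world:
  w0 (successors {w1, w2, w4}): φ is false.
  w1 (successors {w4, w5}): φ is false.
  w2 (successors {w2, w3, w4}): φ is false.
  w3 (successors {w4}): φ is false.
  w4 (successors {w3, w4}): φ is false.
  w5 (successors {w0, w2, w3}): φ is false.
Detail at w0 (counterexample):
  At w0: [](~r & []r) requires ~r & []r at every successor {w1, w2, w4}.
    ~r & []r fails at w1, so [](~r & []r) is false at w0.
      At w1: ~r is false, []r is false, so ~r & []r is false.

No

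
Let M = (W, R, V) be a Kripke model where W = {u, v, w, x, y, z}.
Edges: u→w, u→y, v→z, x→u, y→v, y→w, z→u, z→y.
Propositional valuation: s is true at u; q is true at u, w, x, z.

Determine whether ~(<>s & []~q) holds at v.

Yes

At v: <>s & []~q is false, so ~(<>s & []~q) is true.
  At v: <>s is false, []~q is false, so <>s & []~q is false.
    At v: <>s requires s at some successor in {z}.
      At z: s is false.
    So <>s is false at v.
    At v: []~q requires ~q at every successor {z}.
      ~q fails at z, so []~q is false at v.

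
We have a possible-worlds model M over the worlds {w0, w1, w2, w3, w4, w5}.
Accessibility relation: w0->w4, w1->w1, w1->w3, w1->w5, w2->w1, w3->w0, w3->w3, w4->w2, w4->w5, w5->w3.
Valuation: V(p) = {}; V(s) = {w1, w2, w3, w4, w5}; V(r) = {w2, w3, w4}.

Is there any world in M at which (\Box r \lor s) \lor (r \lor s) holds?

Let φ = (\Box r \lor s) \lor (r \lor s). Evaluate φ at each world:
  w0 (successors {w4}): φ is true.
  w1 (successors {w1, w3, w5}): φ is true.
  w2 (successors {w1}): φ is true.
  w3 (successors {w0, w3}): φ is true.
  w4 (successors {w2, w5}): φ is true.
  w5 (successors {w3}): φ is true.
Detail at w0 (witness):
  At w0: \Box r \lor s is true, r \lor s is false, so (\Box r \lor s) \lor (r \lor s) is true.
    At w0: \Box r is true, s is false, so \Box r \lor s is true.
      At w0: \Box r requires r at every successor {w4}.
        At w4: r is true.
      So \Box r is true at w0.

Yes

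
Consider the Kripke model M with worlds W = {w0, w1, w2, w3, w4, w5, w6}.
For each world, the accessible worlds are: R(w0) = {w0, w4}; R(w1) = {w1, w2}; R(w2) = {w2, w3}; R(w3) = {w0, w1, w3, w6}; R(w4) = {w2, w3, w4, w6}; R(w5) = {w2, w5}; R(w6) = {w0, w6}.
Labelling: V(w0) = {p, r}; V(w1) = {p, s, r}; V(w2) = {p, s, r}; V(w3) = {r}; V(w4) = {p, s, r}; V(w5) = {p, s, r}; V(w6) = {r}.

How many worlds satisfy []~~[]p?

Recall that []ψ holds at a world iff ψ holds at every accessible world, and <>ψ holds iff ψ holds at some accessible world.
Let φ = []~~[]p. Evaluate φ at each world:
  w0 (successors {w0, w4}): φ is false.
  w1 (successors {w1, w2}): φ is false.
  w2 (successors {w2, w3}): φ is false.
  w3 (successors {w0, w1, w3, w6}): φ is false.
  w4 (successors {w2, w3, w4, w6}): φ is false.
  w5 (successors {w2, w5}): φ is false.
  w6 (successors {w0, w6}): φ is false.
For instance, at w1:
  At w1: []~~[]p requires ~~[]p at every successor {w1, w2}.
    ~~[]p fails at w2, so []~~[]p is false at w1.
      At w2: ~[]p is true, so ~~[]p is false.
Satisfying worlds: none.

0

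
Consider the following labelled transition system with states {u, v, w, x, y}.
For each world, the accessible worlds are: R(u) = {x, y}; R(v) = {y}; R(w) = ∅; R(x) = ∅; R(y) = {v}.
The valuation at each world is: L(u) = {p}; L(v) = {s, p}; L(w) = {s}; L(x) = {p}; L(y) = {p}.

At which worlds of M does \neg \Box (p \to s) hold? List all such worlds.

u, v

Let φ = \neg \Box (p \to s). Evaluate φ at each world:
  u (successors {x, y}): φ is true.
  v (successors {y}): φ is true.
  w (successors ∅): φ is false.
  x (successors ∅): φ is false.
  y (successors {v}): φ is false.
For instance, at y:
  At y: \Box (p \to s) is true, so \neg \Box (p \to s) is false.
    At y: \Box (p \to s) requires p \to s at every successor {v}.
      At v: p \to s is true.
    So \Box (p \to s) is true at y.
Satisfying worlds: {u, v}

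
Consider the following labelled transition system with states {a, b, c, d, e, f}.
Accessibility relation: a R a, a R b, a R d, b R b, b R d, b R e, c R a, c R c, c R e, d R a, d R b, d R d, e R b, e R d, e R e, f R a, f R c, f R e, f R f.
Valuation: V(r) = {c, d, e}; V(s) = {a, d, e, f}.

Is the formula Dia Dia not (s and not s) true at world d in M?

Recall that Dia ψ holds at a world iff ψ holds at some accessible world.
At d: Dia Dia not (s and not s) requires Dia not (s and not s) at some successor in {a, b, d}.
  Dia not (s and not s) holds at a, so Dia Dia not (s and not s) is true at d.
    At a: Dia not (s and not s) requires not (s and not s) at some successor in {a, b, d}.
      not (s and not s) holds at a, so Dia not (s and not s) is true at a.

Yes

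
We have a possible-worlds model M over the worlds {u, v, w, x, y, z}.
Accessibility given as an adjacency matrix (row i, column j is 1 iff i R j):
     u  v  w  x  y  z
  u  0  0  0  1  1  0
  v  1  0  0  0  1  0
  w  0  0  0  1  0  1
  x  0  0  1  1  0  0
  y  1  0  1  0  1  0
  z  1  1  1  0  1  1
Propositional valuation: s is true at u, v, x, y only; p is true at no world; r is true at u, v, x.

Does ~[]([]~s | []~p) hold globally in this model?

Let φ = ~[]([]~s | []~p). Evaluate φ at each world:
  u (successors {x, y}): φ is false.
  v (successors {u, y}): φ is false.
  w (successors {x, z}): φ is false.
  x (successors {w, x}): φ is false.
  y (successors {u, w, y}): φ is false.
  z (successors {u, v, w, y, z}): φ is false.
Detail at u (counterexample):
  At u: []([]~s | []~p) is true, so ~[]([]~s | []~p) is false.
    At u: []([]~s | []~p) requires []~s | []~p at every successor {x, y}.
      At x: []~s | []~p is true.
      At y: []~s | []~p is true.
    So []([]~s | []~p) is true at u.

No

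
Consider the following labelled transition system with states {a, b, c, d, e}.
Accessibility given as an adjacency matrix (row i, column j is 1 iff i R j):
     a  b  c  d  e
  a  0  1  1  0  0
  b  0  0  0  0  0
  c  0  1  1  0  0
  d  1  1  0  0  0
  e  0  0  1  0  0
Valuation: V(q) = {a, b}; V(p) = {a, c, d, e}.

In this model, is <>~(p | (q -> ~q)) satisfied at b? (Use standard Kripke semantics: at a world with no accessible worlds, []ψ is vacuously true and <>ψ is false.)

Recall that <>ψ holds at a world iff ψ holds at some accessible world.
At b: no accessible worlds, so <>~(p | (q -> ~q)) is false.

No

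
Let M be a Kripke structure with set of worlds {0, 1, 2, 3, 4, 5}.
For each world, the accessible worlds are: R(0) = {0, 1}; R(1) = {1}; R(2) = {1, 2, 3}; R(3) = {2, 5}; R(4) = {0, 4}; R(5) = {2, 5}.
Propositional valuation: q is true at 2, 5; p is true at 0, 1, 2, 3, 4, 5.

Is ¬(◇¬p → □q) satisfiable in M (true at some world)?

Let φ = ¬(◇¬p → □q). Evaluate φ at each world:
  0 (successors {0, 1}): φ is false.
  1 (successors {1}): φ is false.
  2 (successors {1, 2, 3}): φ is false.
  3 (successors {2, 5}): φ is false.
  4 (successors {0, 4}): φ is false.
  5 (successors {2, 5}): φ is false.
For instance, at 5:
  At 5: ◇¬p → □q is true, so ¬(◇¬p → □q) is false.
    At 5: ◇¬p is false, □q is true, so ◇¬p → □q is true.
      At 5: ◇¬p requires ¬p at some successor in {2, 5}.
        At 2: ¬p is false.
        At 5: ¬p is false.
      So ◇¬p is false at 5.
      At 5: □q requires q at every successor {2, 5}.
        At 2: q is true.
        At 5: q is true.
      So □q is true at 5.

No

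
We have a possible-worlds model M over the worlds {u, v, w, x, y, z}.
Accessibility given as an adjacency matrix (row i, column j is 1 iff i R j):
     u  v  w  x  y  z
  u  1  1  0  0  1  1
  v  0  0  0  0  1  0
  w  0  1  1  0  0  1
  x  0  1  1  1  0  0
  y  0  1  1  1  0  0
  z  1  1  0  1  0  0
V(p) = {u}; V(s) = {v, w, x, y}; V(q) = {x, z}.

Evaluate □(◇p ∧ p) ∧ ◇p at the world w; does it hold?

At w: □(◇p ∧ p) is false, ◇p is false, so □(◇p ∧ p) ∧ ◇p is false.
  At w: □(◇p ∧ p) requires ◇p ∧ p at every successor {v, w, z}.
    ◇p ∧ p fails at v, so □(◇p ∧ p) is false at w.
      At v: ◇p is false, p is false, so ◇p ∧ p is false.
  At w: ◇p requires p at some successor in {v, w, z}.
    At v: p is false.
    At w: p is false.
    At z: p is false.
  So ◇p is false at w.

No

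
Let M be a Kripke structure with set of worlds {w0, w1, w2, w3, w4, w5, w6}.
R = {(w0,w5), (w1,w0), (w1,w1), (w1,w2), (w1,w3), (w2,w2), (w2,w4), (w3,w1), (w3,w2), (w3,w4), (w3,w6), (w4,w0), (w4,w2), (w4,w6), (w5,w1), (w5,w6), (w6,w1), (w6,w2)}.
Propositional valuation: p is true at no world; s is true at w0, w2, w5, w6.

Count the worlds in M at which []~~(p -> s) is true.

7

Let φ = []~~(p -> s). Evaluate φ at each world:
  w0 (successors {w5}): φ is true.
  w1 (successors {w0, w1, w2, w3}): φ is true.
  w2 (successors {w2, w4}): φ is true.
  w3 (successors {w1, w2, w4, w6}): φ is true.
  w4 (successors {w0, w2, w6}): φ is true.
  w5 (successors {w1, w6}): φ is true.
  w6 (successors {w1, w2}): φ is true.
For instance, at w4:
  At w4: []~~(p -> s) requires ~~(p -> s) at every successor {w0, w2, w6}.
    At w0: ~~(p -> s) is true.
    At w2: ~~(p -> s) is true.
    At w6: ~~(p -> s) is true.
  So []~~(p -> s) is true at w4.
Satisfying worlds: {w0, w1, w2, w3, w4, w5, w6}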